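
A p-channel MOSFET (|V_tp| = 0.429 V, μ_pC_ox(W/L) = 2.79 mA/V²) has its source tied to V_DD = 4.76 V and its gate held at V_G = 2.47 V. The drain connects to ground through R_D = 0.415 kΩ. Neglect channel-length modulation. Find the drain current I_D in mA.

I_D = 4.83 mA

V_SG = V_DD − V_G = 4.76 − 2.47 = 2.29 V, so V_ov = 2.29 − 0.429 = 1.86 V.
Assume saturation: I_D = ½ k_p V_ov² = 0.5 × 2.79 × 1.86² = 4.83 mA, giving V_SD = V_DD − I_D R_D = 4.76 − 4.83 × 0.415 = 2.75 V.
V_SD = 2.75 V ≥ V_ov = 1.86 V, confirming saturation.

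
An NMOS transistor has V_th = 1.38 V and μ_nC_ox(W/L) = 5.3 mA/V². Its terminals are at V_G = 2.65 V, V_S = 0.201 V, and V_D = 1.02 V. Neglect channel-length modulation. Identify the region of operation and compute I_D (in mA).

Triode; I_D = 2.86 mA

V_GS = V_G − V_S = 2.65 − 0.201 = 2.45 V; V_DS = V_D − V_S = 1.02 − 0.201 = 0.819 V.
V_ov = V_GS − V_th = 2.45 − 1.38 = 1.07 V.
Since V_DS = 0.819 V < V_ov = 1.07 V, the device is in the triode region.
I_D = k_n [V_ov · V_DS − ½ V_DS²] = 5.3 × [1.07 × 0.819 − 0.5 × 0.819²] = 2.86 mA.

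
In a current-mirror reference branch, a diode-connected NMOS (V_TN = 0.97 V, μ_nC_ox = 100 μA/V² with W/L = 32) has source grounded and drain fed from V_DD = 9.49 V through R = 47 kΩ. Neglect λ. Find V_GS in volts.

With gate tied to drain, V_GS = V_DS ≥ V_GS − V_TN, so the device is in saturation.
k_n = μ_nC_ox · (W/L) = 3.2 mA/V².
KCL at the drain: ½ k_n (V_GS − V_TN)² = (V_DD − V_GS)/R.
Let x = V_GS − 0.97. Then 75.2 x² + x − 8.52 = 0, giving x = 0.33 V (positive root), so V_GS = 1.3 V.
I_D = (V_DD − V_GS)/R = (9.49 − 1.3) / 47 = 0.174 mA.

V_GS = 1.30 V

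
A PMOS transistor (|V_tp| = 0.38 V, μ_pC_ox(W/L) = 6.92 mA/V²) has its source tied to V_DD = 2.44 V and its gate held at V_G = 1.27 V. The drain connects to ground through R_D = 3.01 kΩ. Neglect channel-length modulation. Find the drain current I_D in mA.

V_SG = V_DD − V_G = 2.44 − 1.27 = 1.17 V, so V_ov = 1.17 − 0.38 = 0.79 V.
Assume saturation: I_D = ½ k_p V_ov² = 0.5 × 6.92 × 0.79² = 2.16 mA, giving V_SD = V_DD − I_D R_D = 2.44 − 2.16 × 3.01 = -4.06 V.
But -4.06 V < V_ov = 0.79 V, so the device is actually in triode.
In triode I_D = k_p[V_ov V_SD − ½ V_SD²] and I_D = (V_DD − V_SD)/R_D. Equating: 10.4 V_SD² − 17.46 V_SD + 2.44 = 0, giving V_SD = 0.154 V (the root below V_ov).
I_D = (2.44 − 0.154) / 3.01 = 0.759 mA.

I_D = 0.759 mA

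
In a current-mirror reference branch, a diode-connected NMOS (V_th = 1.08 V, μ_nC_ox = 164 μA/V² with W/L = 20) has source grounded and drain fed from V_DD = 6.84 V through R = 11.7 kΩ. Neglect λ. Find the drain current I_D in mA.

I_D = 0.448 mA

With gate tied to drain, V_GS = V_DS ≥ V_GS − V_th, so the device is in saturation.
k_n = μ_nC_ox · (W/L) = 3.28 mA/V².
KCL at the drain: ½ k_n (V_GS − V_th)² = (V_DD − V_GS)/R.
Let x = V_GS − 1.08. Then 19.2 x² + x − 5.76 = 0, giving x = 0.522 V (positive root), so V_GS = 1.6 V.
I_D = (V_DD − V_GS)/R = (6.84 − 1.6) / 11.7 = 0.448 mA.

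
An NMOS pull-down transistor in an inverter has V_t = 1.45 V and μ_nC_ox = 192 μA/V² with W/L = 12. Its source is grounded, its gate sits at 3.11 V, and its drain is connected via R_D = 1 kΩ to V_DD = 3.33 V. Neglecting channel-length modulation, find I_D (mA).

I_D = 2.46 mA

V_GS = V_G = 3.11 V, so V_ov = 3.11 − 1.45 = 1.66 V.
k_n = μ_nC_ox · (W/L) = 2.304 mA/V².
Assume saturation: I_D = ½ k_n V_ov² = 0.5 × 2.304 × 1.66² = 3.17 mA, giving V_DS = V_DD − I_D R_D = 3.33 − 3.17 × 1 = 0.156 V.
But 0.156 V < V_ov = 1.66 V, so the device is actually in triode.
In triode I_D = k_n[V_ov V_DS − ½ V_DS²] and I_D = (V_DD − V_DS)/R_D. Equating: 1.15 V_DS² − 4.825 V_DS + 3.33 = 0, giving V_DS = 0.872 V (the root below V_ov).
I_D = (3.33 − 0.872) / 1 = 2.46 mA.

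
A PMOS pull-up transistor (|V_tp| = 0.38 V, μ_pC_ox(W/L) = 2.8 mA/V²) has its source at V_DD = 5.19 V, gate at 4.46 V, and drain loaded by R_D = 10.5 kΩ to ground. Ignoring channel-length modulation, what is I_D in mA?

V_SG = V_DD − V_G = 5.19 − 4.46 = 0.73 V, so V_ov = 0.73 − 0.38 = 0.35 V.
Assume saturation: I_D = ½ k_p V_ov² = 0.5 × 2.8 × 0.35² = 0.172 mA, giving V_SD = V_DD − I_D R_D = 5.19 − 0.172 × 10.5 = 3.39 V.
V_SD = 3.39 V ≥ V_ov = 0.35 V, confirming saturation.

I_D = 0.172 mA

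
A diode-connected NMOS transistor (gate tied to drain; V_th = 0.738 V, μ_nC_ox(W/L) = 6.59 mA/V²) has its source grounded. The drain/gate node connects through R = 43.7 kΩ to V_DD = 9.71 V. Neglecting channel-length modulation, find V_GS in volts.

V_GS = 0.984 V

With gate tied to drain, V_GS = V_DS ≥ V_GS − V_th, so the device is in saturation.
KCL at the drain: ½ k_n (V_GS − V_th)² = (V_DD − V_GS)/R.
Let x = V_GS − 0.738. Then 144 x² + x − 8.972 = 0, giving x = 0.246 V (positive root), so V_GS = 0.984 V.
I_D = (V_DD − V_GS)/R = (9.71 − 0.984) / 43.7 = 0.2 mA.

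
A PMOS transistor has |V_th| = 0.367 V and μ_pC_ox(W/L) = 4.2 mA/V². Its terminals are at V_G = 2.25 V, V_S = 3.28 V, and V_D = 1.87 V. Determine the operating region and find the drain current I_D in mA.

V_SG = V_S − V_G = 3.28 − 2.25 = 1.03 V; V_SD = V_S − V_D = 3.28 − 1.87 = 1.41 V.
V_ov = V_SG − |V_th| = 1.03 − 0.367 = 0.663 V.
Since V_SD = 1.41 V ≥ V_ov = 0.663 V, the device is in saturation.
I_D = ½ k_p V_ov² = 0.5 × 4.2 × 0.663² = 0.923 mA.

Saturation; I_D = 0.923 mA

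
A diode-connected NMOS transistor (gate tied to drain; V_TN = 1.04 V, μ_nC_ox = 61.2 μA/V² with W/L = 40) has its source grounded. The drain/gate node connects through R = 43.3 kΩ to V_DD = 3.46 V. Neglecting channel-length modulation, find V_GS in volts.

With gate tied to drain, V_GS = V_DS ≥ V_GS − V_TN, so the device is in saturation.
k_n = μ_nC_ox · (W/L) = 2.448 mA/V².
KCL at the drain: ½ k_n (V_GS − V_TN)² = (V_DD − V_GS)/R.
Let x = V_GS − 1.04. Then 53 x² + x − 2.42 = 0, giving x = 0.204 V (positive root), so V_GS = 1.24 V.
I_D = (V_DD − V_GS)/R = (3.46 − 1.24) / 43.3 = 0.0512 mA.

V_GS = 1.24 V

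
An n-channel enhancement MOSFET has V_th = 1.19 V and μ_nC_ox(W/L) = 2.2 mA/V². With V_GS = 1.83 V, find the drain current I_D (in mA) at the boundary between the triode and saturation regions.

I_D = 0.451 mA

At the boundary V_DS = V_ov = V_GS − V_th = 1.83 − 1.19 = 0.64 V.
I_D = ½ k_n V_ov² = 0.5 × 2.2 × 0.64² = 0.451 mA.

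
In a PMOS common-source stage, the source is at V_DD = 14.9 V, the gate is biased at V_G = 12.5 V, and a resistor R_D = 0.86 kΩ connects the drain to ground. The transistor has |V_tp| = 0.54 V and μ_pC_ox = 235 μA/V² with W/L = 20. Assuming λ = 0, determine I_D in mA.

V_SG = V_DD − V_G = 14.9 − 12.5 = 2.4 V, so V_ov = 2.4 − 0.54 = 1.86 V.
k_p = μ_pC_ox · (W/L) = 4.7 mA/V².
Assume saturation: I_D = ½ k_p V_ov² = 0.5 × 4.7 × 1.86² = 8.13 mA, giving V_SD = V_DD − I_D R_D = 14.9 − 8.13 × 0.86 = 7.91 V.
V_SD = 7.91 V ≥ V_ov = 1.86 V, confirming saturation.

I_D = 8.13 mA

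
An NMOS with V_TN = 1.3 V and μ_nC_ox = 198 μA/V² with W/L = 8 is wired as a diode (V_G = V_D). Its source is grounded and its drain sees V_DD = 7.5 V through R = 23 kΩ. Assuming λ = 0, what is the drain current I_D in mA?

I_D = 0.245 mA

With gate tied to drain, V_GS = V_DS ≥ V_GS − V_TN, so the device is in saturation.
k_n = μ_nC_ox · (W/L) = 1.584 mA/V².
KCL at the drain: ½ k_n (V_GS − V_TN)² = (V_DD − V_GS)/R.
Let x = V_GS − 1.3. Then 18.2 x² + x − 6.2 = 0, giving x = 0.557 V (positive root), so V_GS = 1.86 V.
I_D = (V_DD − V_GS)/R = (7.5 − 1.86) / 23 = 0.245 mA.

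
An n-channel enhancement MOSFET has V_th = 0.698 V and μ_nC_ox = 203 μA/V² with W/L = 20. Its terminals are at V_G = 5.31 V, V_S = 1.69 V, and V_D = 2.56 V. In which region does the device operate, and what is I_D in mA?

V_GS = V_G − V_S = 5.31 − 1.69 = 3.62 V; V_DS = V_D − V_S = 2.56 − 1.69 = 0.87 V.
k_n = μ_nC_ox · (W/L) = 4.06 mA/V².
V_ov = V_GS − V_th = 3.62 − 0.698 = 2.92 V.
Since V_DS = 0.87 V < V_ov = 2.92 V, the device is in the triode region.
I_D = k_n [V_ov · V_DS − ½ V_DS²] = 4.06 × [2.92 × 0.87 − 0.5 × 0.87²] = 8.78 mA.

Triode; I_D = 8.78 mA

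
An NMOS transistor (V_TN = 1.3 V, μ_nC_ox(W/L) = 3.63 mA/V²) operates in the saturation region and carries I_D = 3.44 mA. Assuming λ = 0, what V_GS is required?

In saturation I_D = ½ k_n (V_GS − V_TN)², so V_GS − V_TN = √(2 I_D / k_n) = √(2 × 3.44 / 3.63) = 1.38 V.
V_GS = 1.3 + 1.38 = 2.68 V.

V_GS = 2.68 V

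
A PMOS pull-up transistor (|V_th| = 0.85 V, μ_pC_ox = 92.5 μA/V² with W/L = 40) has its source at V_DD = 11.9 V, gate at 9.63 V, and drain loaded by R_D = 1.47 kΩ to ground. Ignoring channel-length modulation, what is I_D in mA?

I_D = 3.73 mA

V_SG = V_DD − V_G = 11.9 − 9.63 = 2.27 V, so V_ov = 2.27 − 0.85 = 1.42 V.
k_p = μ_pC_ox · (W/L) = 3.7 mA/V².
Assume saturation: I_D = ½ k_p V_ov² = 0.5 × 3.7 × 1.42² = 3.73 mA, giving V_SD = V_DD − I_D R_D = 11.9 − 3.73 × 1.47 = 6.42 V.
V_SD = 6.42 V ≥ V_ov = 1.42 V, confirming saturation.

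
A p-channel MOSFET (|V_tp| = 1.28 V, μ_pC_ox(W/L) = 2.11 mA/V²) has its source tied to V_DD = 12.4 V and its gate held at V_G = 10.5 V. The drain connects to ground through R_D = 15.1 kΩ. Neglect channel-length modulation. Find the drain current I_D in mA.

I_D = 0.406 mA

V_SG = V_DD − V_G = 12.4 − 10.5 = 1.9 V, so V_ov = 1.9 − 1.28 = 0.62 V.
Assume saturation: I_D = ½ k_p V_ov² = 0.5 × 2.11 × 0.62² = 0.406 mA, giving V_SD = V_DD − I_D R_D = 12.4 − 0.406 × 15.1 = 6.28 V.
V_SD = 6.28 V ≥ V_ov = 0.62 V, confirming saturation.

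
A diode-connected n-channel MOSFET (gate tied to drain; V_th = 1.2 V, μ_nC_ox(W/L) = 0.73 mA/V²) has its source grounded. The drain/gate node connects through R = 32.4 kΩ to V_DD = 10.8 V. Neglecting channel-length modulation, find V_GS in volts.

With gate tied to drain, V_GS = V_DS ≥ V_GS − V_th, so the device is in saturation.
KCL at the drain: ½ k_n (V_GS − V_th)² = (V_DD − V_GS)/R.
Let x = V_GS − 1.2. Then 11.8 x² + x − 9.6 = 0, giving x = 0.86 V (positive root), so V_GS = 2.06 V.
I_D = (V_DD − V_GS)/R = (10.8 − 2.06) / 32.4 = 0.27 mA.

V_GS = 2.06 V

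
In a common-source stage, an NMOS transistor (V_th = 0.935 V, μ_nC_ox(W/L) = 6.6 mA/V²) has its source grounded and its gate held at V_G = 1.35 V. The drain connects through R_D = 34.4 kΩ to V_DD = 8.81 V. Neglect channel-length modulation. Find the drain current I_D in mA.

V_GS = V_G = 1.35 V, so V_ov = 1.35 − 0.935 = 0.415 V.
Assume saturation: I_D = ½ k_n V_ov² = 0.5 × 6.6 × 0.415² = 0.568 mA, giving V_DS = V_DD − I_D R_D = 8.81 − 0.568 × 34.4 = -10.7 V.
But -10.7 V < V_ov = 0.415 V, so the device is actually in triode.
In triode I_D = k_n[V_ov V_DS − ½ V_DS²] and I_D = (V_DD − V_DS)/R_D. Equating: 114 V_DS² − 95.22 V_DS + 8.81 = 0, giving V_DS = 0.106 V (the root below V_ov).
I_D = (8.81 − 0.106) / 34.4 = 0.253 mA.

I_D = 0.253 mA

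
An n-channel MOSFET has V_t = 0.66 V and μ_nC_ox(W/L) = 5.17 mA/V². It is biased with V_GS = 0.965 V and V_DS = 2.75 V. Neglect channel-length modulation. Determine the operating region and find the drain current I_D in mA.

Saturation; I_D = 0.240 mA

V_ov = V_GS − V_t = 0.965 − 0.66 = 0.305 V.
Since V_DS = 2.75 V ≥ V_ov = 0.305 V, the device is in saturation.
I_D = ½ k_n V_ov² = 0.5 × 5.17 × 0.305² = 0.24 mA.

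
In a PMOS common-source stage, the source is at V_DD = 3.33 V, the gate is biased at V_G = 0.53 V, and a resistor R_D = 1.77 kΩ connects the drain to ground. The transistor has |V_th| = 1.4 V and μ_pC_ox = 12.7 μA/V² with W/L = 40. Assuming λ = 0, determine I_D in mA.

V_SG = V_DD − V_G = 3.33 − 0.53 = 2.8 V, so V_ov = 2.8 − 1.4 = 1.4 V.
k_p = μ_pC_ox · (W/L) = 0.508 mA/V².
Assume saturation: I_D = ½ k_p V_ov² = 0.5 × 0.508 × 1.4² = 0.498 mA, giving V_SD = V_DD − I_D R_D = 3.33 − 0.498 × 1.77 = 2.45 V.
V_SD = 2.45 V ≥ V_ov = 1.4 V, confirming saturation.

I_D = 0.498 mA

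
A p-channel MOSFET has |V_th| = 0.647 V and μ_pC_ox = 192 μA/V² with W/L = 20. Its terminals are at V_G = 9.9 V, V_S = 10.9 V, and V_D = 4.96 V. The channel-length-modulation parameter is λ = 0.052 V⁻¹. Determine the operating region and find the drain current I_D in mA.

V_SG = V_S − V_G = 10.9 − 9.9 = 1 V; V_SD = V_S − V_D = 10.9 − 4.96 = 5.94 V.
k_p = μ_pC_ox · (W/L) = 3.84 mA/V².
V_ov = V_SG − |V_th| = 1 − 0.647 = 0.353 V.
Since V_SD = 5.94 V ≥ V_ov = 0.353 V, the device is in saturation.
I_D = ½ k_p V_ov² (1 + λ V_SD) = 0.5 × 3.84 × 0.353² × (1 + 0.052 × 5.94) = 0.313 mA.

Saturation; I_D = 0.313 mA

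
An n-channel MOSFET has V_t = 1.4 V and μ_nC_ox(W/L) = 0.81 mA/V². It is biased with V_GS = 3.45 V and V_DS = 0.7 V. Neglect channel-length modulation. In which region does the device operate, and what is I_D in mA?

V_ov = V_GS − V_t = 3.45 − 1.4 = 2.05 V.
Since V_DS = 0.7 V < V_ov = 2.05 V, the device is in the triode region.
I_D = k_n [V_ov · V_DS − ½ V_DS²] = 0.81 × [2.05 × 0.7 − 0.5 × 0.7²] = 0.964 mA.

Triode; I_D = 0.964 mA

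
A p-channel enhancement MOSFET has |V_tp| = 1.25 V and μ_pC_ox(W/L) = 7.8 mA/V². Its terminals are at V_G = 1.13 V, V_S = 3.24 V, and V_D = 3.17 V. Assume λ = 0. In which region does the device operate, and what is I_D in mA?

V_SG = V_S − V_G = 3.24 − 1.13 = 2.11 V; V_SD = V_S − V_D = 3.24 − 3.17 = 0.07 V.
V_ov = V_SG − |V_tp| = 2.11 − 1.25 = 0.86 V.
Since V_SD = 0.07 V < V_ov = 0.86 V, the device is in the triode region.
I_D = k_p [V_ov · V_SD − ½ V_SD²] = 7.8 × [0.86 × 0.07 − 0.5 × 0.07²] = 0.45 mA.

Triode; I_D = 0.450 mA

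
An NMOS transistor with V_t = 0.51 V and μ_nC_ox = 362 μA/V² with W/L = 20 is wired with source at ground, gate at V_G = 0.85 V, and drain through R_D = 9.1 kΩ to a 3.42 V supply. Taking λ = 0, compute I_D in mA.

I_D = 0.353 mA

V_GS = V_G = 0.85 V, so V_ov = 0.85 − 0.51 = 0.34 V.
k_n = μ_nC_ox · (W/L) = 7.24 mA/V².
Assume saturation: I_D = ½ k_n V_ov² = 0.5 × 7.24 × 0.34² = 0.418 mA, giving V_DS = V_DD − I_D R_D = 3.42 − 0.418 × 9.1 = -0.388 V.
But -0.388 V < V_ov = 0.34 V, so the device is actually in triode.
In triode I_D = k_n[V_ov V_DS − ½ V_DS²] and I_D = (V_DD − V_DS)/R_D. Equating: 32.9 V_DS² − 23.4 V_DS + 3.42 = 0, giving V_DS = 0.206 V (the root below V_ov).
I_D = (3.42 − 0.206) / 9.1 = 0.353 mA.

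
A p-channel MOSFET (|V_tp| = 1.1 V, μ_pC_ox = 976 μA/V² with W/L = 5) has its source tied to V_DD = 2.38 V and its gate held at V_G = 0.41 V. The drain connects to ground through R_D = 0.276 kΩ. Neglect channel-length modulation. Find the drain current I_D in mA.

I_D = 1.85 mA

V_SG = V_DD − V_G = 2.38 − 0.41 = 1.97 V, so V_ov = 1.97 − 1.1 = 0.87 V.
k_p = μ_pC_ox · (W/L) = 4.88 mA/V².
Assume saturation: I_D = ½ k_p V_ov² = 0.5 × 4.88 × 0.87² = 1.85 mA, giving V_SD = V_DD − I_D R_D = 2.38 − 1.85 × 0.276 = 1.87 V.
V_SD = 1.87 V ≥ V_ov = 0.87 V, confirming saturation.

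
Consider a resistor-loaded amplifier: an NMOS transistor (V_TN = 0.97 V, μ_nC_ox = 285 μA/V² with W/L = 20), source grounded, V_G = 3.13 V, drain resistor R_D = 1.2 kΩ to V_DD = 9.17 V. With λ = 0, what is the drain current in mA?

I_D = 7.07 mA

V_GS = V_G = 3.13 V, so V_ov = 3.13 − 0.97 = 2.16 V.
k_n = μ_nC_ox · (W/L) = 5.7 mA/V².
Assume saturation: I_D = ½ k_n V_ov² = 0.5 × 5.7 × 2.16² = 13.3 mA, giving V_DS = V_DD − I_D R_D = 9.17 − 13.3 × 1.2 = -6.79 V.
But -6.79 V < V_ov = 2.16 V, so the device is actually in triode.
In triode I_D = k_n[V_ov V_DS − ½ V_DS²] and I_D = (V_DD − V_DS)/R_D. Equating: 3.42 V_DS² − 15.77 V_DS + 9.17 = 0, giving V_DS = 0.682 V (the root below V_ov).
I_D = (9.17 − 0.682) / 1.2 = 7.07 mA.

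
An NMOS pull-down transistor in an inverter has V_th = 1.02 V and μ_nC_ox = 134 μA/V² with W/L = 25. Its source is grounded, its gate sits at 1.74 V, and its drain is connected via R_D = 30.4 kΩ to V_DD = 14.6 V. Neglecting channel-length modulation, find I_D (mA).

I_D = 0.473 mA

V_GS = V_G = 1.74 V, so V_ov = 1.74 − 1.02 = 0.72 V.
k_n = μ_nC_ox · (W/L) = 3.35 mA/V².
Assume saturation: I_D = ½ k_n V_ov² = 0.5 × 3.35 × 0.72² = 0.868 mA, giving V_DS = V_DD − I_D R_D = 14.6 − 0.868 × 30.4 = -11.8 V.
But -11.8 V < V_ov = 0.72 V, so the device is actually in triode.
In triode I_D = k_n[V_ov V_DS − ½ V_DS²] and I_D = (V_DD − V_DS)/R_D. Equating: 50.9 V_DS² − 74.32 V_DS + 14.6 = 0, giving V_DS = 0.234 V (the root below V_ov).
I_D = (14.6 − 0.234) / 30.4 = 0.473 mA.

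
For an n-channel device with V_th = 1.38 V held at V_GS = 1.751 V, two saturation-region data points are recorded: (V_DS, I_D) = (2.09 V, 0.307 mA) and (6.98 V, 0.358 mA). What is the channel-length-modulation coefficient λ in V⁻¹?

λ = 0.0366 V⁻¹

With V_GS fixed, I_D ∝ (1 + λ V_DS) in saturation, so I_D2/I_D1 = (1 + λ V_DS2)/(1 + λ V_DS1).
0.358/0.307 = 1.166 = (1 + 6.98 λ)/(1 + 2.09 λ).
Solving: λ (I_D1 V_DS2 − I_D2 V_DS1) = I_D2 − I_D1, so λ = (0.358 − 0.307) / (0.307 × 6.98 − 0.358 × 2.09) = 0.051 / 1.39 = 0.0366 V⁻¹.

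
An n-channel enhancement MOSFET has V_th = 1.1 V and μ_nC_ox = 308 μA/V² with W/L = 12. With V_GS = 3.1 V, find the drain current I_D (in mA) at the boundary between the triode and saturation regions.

I_D = 7.39 mA

At the boundary V_DS = V_ov = V_GS − V_th = 3.1 − 1.1 = 2 V.
k_n = μ_nC_ox · (W/L) = 3.696 mA/V².
I_D = ½ k_n V_ov² = 0.5 × 3.696 × 2² = 7.39 mA.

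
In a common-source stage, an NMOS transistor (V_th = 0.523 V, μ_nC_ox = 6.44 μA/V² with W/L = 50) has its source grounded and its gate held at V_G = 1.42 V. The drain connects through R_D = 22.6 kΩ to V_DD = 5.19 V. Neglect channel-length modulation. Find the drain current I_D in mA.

V_GS = V_G = 1.42 V, so V_ov = 1.42 − 0.523 = 0.897 V.
k_n = μ_nC_ox · (W/L) = 0.322 mA/V².
Assume saturation: I_D = ½ k_n V_ov² = 0.5 × 0.322 × 0.897² = 0.13 mA, giving V_DS = V_DD − I_D R_D = 5.19 − 0.13 × 22.6 = 2.26 V.
V_DS = 2.26 V ≥ V_ov = 0.897 V, confirming saturation.

I_D = 0.130 mA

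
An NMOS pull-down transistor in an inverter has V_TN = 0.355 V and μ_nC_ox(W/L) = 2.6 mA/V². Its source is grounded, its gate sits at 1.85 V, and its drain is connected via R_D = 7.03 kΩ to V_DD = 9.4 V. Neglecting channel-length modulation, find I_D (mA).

I_D = 1.28 mA

V_GS = V_G = 1.85 V, so V_ov = 1.85 − 0.355 = 1.5 V.
Assume saturation: I_D = ½ k_n V_ov² = 0.5 × 2.6 × 1.5² = 2.91 mA, giving V_DS = V_DD − I_D R_D = 9.4 − 2.91 × 7.03 = -11 V.
But -11 V < V_ov = 1.5 V, so the device is actually in triode.
In triode I_D = k_n[V_ov V_DS − ½ V_DS²] and I_D = (V_DD − V_DS)/R_D. Equating: 9.14 V_DS² − 28.33 V_DS + 9.4 = 0, giving V_DS = 0.378 V (the root below V_ov).
I_D = (9.4 − 0.378) / 7.03 = 1.28 mA.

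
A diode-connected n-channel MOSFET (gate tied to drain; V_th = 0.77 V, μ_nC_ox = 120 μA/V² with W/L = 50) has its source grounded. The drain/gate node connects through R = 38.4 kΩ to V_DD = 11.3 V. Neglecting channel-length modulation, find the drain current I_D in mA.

With gate tied to drain, V_GS = V_DS ≥ V_GS − V_th, so the device is in saturation.
k_n = μ_nC_ox · (W/L) = 6 mA/V².
KCL at the drain: ½ k_n (V_GS − V_th)² = (V_DD − V_GS)/R.
Let x = V_GS − 0.77. Then 115 x² + x − 10.53 = 0, giving x = 0.298 V (positive root), so V_GS = 1.07 V.
I_D = (V_DD − V_GS)/R = (11.3 − 1.07) / 38.4 = 0.266 mA.

I_D = 0.266 mA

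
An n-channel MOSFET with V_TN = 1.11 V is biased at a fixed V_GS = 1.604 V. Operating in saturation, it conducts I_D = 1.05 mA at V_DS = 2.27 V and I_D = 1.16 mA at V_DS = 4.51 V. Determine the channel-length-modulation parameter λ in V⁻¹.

λ = 0.0523 V⁻¹

With V_GS fixed, I_D ∝ (1 + λ V_DS) in saturation, so I_D2/I_D1 = (1 + λ V_DS2)/(1 + λ V_DS1).
1.16/1.05 = 1.105 = (1 + 4.51 λ)/(1 + 2.27 λ).
Solving: λ (I_D1 V_DS2 − I_D2 V_DS1) = I_D2 − I_D1, so λ = (1.16 − 1.05) / (1.05 × 4.51 − 1.16 × 2.27) = 0.11 / 2.1 = 0.0523 V⁻¹.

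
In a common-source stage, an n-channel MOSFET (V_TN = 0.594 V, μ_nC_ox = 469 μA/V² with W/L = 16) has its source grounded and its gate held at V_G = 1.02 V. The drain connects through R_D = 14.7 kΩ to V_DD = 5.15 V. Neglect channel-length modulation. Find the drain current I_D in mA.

V_GS = V_G = 1.02 V, so V_ov = 1.02 − 0.594 = 0.426 V.
k_n = μ_nC_ox · (W/L) = 7.504 mA/V².
Assume saturation: I_D = ½ k_n V_ov² = 0.5 × 7.504 × 0.426² = 0.681 mA, giving V_DS = V_DD − I_D R_D = 5.15 − 0.681 × 14.7 = -4.86 V.
But -4.86 V < V_ov = 0.426 V, so the device is actually in triode.
In triode I_D = k_n[V_ov V_DS − ½ V_DS²] and I_D = (V_DD − V_DS)/R_D. Equating: 55.2 V_DS² − 47.99 V_DS + 5.15 = 0, giving V_DS = 0.125 V (the root below V_ov).
I_D = (5.15 − 0.125) / 14.7 = 0.342 mA.

I_D = 0.342 mA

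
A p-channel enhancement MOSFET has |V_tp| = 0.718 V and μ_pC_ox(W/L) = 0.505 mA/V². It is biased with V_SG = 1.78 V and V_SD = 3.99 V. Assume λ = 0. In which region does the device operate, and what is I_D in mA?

V_ov = V_SG − |V_tp| = 1.78 − 0.718 = 1.06 V.
Since V_SD = 3.99 V ≥ V_ov = 1.06 V, the device is in saturation.
I_D = ½ k_p V_ov² = 0.5 × 0.505 × 1.06² = 0.285 mA.

Saturation; I_D = 0.285 mA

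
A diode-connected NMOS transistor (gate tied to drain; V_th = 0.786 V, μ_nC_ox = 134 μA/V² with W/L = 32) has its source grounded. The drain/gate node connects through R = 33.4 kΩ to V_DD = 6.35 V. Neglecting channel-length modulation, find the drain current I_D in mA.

With gate tied to drain, V_GS = V_DS ≥ V_GS − V_th, so the device is in saturation.
k_n = μ_nC_ox · (W/L) = 4.288 mA/V².
KCL at the drain: ½ k_n (V_GS − V_th)² = (V_DD − V_GS)/R.
Let x = V_GS − 0.786. Then 71.6 x² + x − 5.564 = 0, giving x = 0.272 V (positive root), so V_GS = 1.06 V.
I_D = (V_DD − V_GS)/R = (6.35 − 1.06) / 33.4 = 0.158 mA.

I_D = 0.158 mA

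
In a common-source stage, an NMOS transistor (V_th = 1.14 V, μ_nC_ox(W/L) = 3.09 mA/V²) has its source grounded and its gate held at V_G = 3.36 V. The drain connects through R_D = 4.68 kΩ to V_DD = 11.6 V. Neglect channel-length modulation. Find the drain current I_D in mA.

V_GS = V_G = 3.36 V, so V_ov = 3.36 − 1.14 = 2.22 V.
Assume saturation: I_D = ½ k_n V_ov² = 0.5 × 3.09 × 2.22² = 7.61 mA, giving V_DS = V_DD − I_D R_D = 11.6 − 7.61 × 4.68 = -24 V.
But -24 V < V_ov = 2.22 V, so the device is actually in triode.
In triode I_D = k_n[V_ov V_DS − ½ V_DS²] and I_D = (V_DD − V_DS)/R_D. Equating: 7.23 V_DS² − 33.1 V_DS + 11.6 = 0, giving V_DS = 0.382 V (the root below V_ov).
I_D = (11.6 − 0.382) / 4.68 = 2.4 mA.

I_D = 2.40 mA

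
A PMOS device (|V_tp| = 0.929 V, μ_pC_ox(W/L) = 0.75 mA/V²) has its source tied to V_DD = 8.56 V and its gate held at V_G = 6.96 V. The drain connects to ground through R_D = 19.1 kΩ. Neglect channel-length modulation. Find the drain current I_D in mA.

V_SG = V_DD − V_G = 8.56 − 6.96 = 1.6 V, so V_ov = 1.6 − 0.929 = 0.671 V.
Assume saturation: I_D = ½ k_p V_ov² = 0.5 × 0.75 × 0.671² = 0.169 mA, giving V_SD = V_DD − I_D R_D = 8.56 − 0.169 × 19.1 = 5.34 V.
V_SD = 5.34 V ≥ V_ov = 0.671 V, confirming saturation.

I_D = 0.169 mA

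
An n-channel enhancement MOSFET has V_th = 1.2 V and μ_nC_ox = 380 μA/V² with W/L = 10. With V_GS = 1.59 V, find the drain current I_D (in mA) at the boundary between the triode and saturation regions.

I_D = 0.289 mA

At the boundary V_DS = V_ov = V_GS − V_th = 1.59 − 1.2 = 0.39 V.
k_n = μ_nC_ox · (W/L) = 3.8 mA/V².
I_D = ½ k_n V_ov² = 0.5 × 3.8 × 0.39² = 0.289 mA.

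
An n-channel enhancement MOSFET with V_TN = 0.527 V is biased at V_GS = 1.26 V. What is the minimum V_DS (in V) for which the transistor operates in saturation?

The boundary between triode and saturation is V_DS = V_GS − V_TN = V_ov.
V_ov = 1.26 − 0.527 = 0.733 V.

V_DS,sat = 0.733 V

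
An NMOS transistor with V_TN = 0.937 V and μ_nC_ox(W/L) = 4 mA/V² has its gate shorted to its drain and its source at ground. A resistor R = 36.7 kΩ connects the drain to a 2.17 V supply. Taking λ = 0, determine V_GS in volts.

V_GS = 1.06 V

With gate tied to drain, V_GS = V_DS ≥ V_GS − V_TN, so the device is in saturation.
KCL at the drain: ½ k_n (V_GS − V_TN)² = (V_DD − V_GS)/R.
Let x = V_GS − 0.937. Then 73.4 x² + x − 1.233 = 0, giving x = 0.123 V (positive root), so V_GS = 1.06 V.
I_D = (V_DD − V_GS)/R = (2.17 − 1.06) / 36.7 = 0.0302 mA.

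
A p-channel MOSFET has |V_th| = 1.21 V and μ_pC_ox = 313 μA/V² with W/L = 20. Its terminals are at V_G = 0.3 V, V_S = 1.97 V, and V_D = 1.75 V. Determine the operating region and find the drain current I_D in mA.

V_SG = V_S − V_G = 1.97 − 0.3 = 1.67 V; V_SD = V_S − V_D = 1.97 − 1.75 = 0.22 V.
k_p = μ_pC_ox · (W/L) = 6.26 mA/V².
V_ov = V_SG − |V_th| = 1.67 − 1.21 = 0.46 V.
Since V_SD = 0.22 V < V_ov = 0.46 V, the device is in the triode region.
I_D = k_p [V_ov · V_SD − ½ V_SD²] = 6.26 × [0.46 × 0.22 − 0.5 × 0.22²] = 0.482 mA.

Triode; I_D = 0.482 mA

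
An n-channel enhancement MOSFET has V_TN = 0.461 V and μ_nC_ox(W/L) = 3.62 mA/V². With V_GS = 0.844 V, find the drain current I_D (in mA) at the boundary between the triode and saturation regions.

I_D = 0.266 mA

At the boundary V_DS = V_ov = V_GS − V_TN = 0.844 − 0.461 = 0.383 V.
I_D = ½ k_n V_ov² = 0.5 × 3.62 × 0.383² = 0.266 mA.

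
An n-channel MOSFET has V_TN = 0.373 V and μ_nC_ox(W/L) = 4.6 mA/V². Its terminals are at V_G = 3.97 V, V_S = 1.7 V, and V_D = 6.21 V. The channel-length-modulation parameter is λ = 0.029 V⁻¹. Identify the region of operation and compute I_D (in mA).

Saturation; I_D = 9.36 mA

V_GS = V_G − V_S = 3.97 − 1.7 = 2.27 V; V_DS = V_D − V_S = 6.21 − 1.7 = 4.51 V.
V_ov = V_GS − V_TN = 2.27 − 0.373 = 1.9 V.
Since V_DS = 4.51 V ≥ V_ov = 1.9 V, the device is in saturation.
I_D = ½ k_n V_ov² (1 + λ V_DS) = 0.5 × 4.6 × 1.9² × (1 + 0.029 × 4.51) = 9.36 mA.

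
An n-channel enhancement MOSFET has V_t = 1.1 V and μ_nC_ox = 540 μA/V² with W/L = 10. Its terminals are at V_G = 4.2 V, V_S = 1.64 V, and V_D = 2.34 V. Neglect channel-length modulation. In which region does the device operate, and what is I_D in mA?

V_GS = V_G − V_S = 4.2 − 1.64 = 2.56 V; V_DS = V_D − V_S = 2.34 − 1.64 = 0.7 V.
k_n = μ_nC_ox · (W/L) = 5.4 mA/V².
V_ov = V_GS − V_t = 2.56 − 1.1 = 1.46 V.
Since V_DS = 0.7 V < V_ov = 1.46 V, the device is in the triode region.
I_D = k_n [V_ov · V_DS − ½ V_DS²] = 5.4 × [1.46 × 0.7 − 0.5 × 0.7²] = 4.2 mA.

Triode; I_D = 4.20 mA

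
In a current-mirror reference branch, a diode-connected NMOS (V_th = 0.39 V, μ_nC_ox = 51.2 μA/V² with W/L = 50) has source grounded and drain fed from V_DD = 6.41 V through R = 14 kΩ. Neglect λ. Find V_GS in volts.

V_GS = 0.942 V

With gate tied to drain, V_GS = V_DS ≥ V_GS − V_th, so the device is in saturation.
k_n = μ_nC_ox · (W/L) = 2.56 mA/V².
KCL at the drain: ½ k_n (V_GS − V_th)² = (V_DD − V_GS)/R.
Let x = V_GS − 0.39. Then 17.9 x² + x − 6.02 = 0, giving x = 0.552 V (positive root), so V_GS = 0.942 V.
I_D = (V_DD − V_GS)/R = (6.41 − 0.942) / 14 = 0.391 mA.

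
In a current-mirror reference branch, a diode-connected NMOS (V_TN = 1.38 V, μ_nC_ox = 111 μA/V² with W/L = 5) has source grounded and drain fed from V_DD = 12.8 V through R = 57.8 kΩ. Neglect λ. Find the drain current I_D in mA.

I_D = 0.184 mA

With gate tied to drain, V_GS = V_DS ≥ V_GS − V_TN, so the device is in saturation.
k_n = μ_nC_ox · (W/L) = 0.555 mA/V².
KCL at the drain: ½ k_n (V_GS − V_TN)² = (V_DD − V_GS)/R.
Let x = V_GS − 1.38. Then 16 x² + x − 11.42 = 0, giving x = 0.813 V (positive root), so V_GS = 2.19 V.
I_D = (V_DD − V_GS)/R = (12.8 − 2.19) / 57.8 = 0.184 mA.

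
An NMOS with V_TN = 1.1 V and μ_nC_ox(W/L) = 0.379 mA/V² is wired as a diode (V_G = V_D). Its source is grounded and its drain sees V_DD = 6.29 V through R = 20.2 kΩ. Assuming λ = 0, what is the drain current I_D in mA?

With gate tied to drain, V_GS = V_DS ≥ V_GS − V_TN, so the device is in saturation.
KCL at the drain: ½ k_n (V_GS − V_TN)² = (V_DD − V_GS)/R.
Let x = V_GS − 1.1. Then 3.83 x² + x − 5.19 = 0, giving x = 1.04 V (positive root), so V_GS = 2.14 V.
I_D = (V_DD − V_GS)/R = (6.29 − 2.14) / 20.2 = 0.205 mA.

I_D = 0.205 mA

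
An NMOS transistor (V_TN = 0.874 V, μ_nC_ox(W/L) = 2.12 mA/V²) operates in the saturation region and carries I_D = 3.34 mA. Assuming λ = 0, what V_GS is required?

V_GS = 2.65 V

In saturation I_D = ½ k_n (V_GS − V_TN)², so V_GS − V_TN = √(2 I_D / k_n) = √(2 × 3.34 / 2.12) = 1.78 V.
V_GS = 0.874 + 1.78 = 2.65 V.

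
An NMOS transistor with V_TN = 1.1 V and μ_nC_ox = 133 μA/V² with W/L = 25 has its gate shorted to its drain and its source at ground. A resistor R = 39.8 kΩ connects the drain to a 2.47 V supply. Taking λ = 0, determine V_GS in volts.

V_GS = 1.24 V

With gate tied to drain, V_GS = V_DS ≥ V_GS − V_TN, so the device is in saturation.
k_n = μ_nC_ox · (W/L) = 3.325 mA/V².
KCL at the drain: ½ k_n (V_GS − V_TN)² = (V_DD − V_GS)/R.
Let x = V_GS − 1.1. Then 66.2 x² + x − 1.37 = 0, giving x = 0.137 V (positive root), so V_GS = 1.24 V.
I_D = (V_DD − V_GS)/R = (2.47 − 1.24) / 39.8 = 0.031 mA.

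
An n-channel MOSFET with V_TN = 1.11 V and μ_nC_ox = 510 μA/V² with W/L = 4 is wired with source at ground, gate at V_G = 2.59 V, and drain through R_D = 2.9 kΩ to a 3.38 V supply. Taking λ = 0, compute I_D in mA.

I_D = 1.03 mA

V_GS = V_G = 2.59 V, so V_ov = 2.59 − 1.11 = 1.48 V.
k_n = μ_nC_ox · (W/L) = 2.04 mA/V².
Assume saturation: I_D = ½ k_n V_ov² = 0.5 × 2.04 × 1.48² = 2.23 mA, giving V_DS = V_DD − I_D R_D = 3.38 − 2.23 × 2.9 = -3.1 V.
But -3.1 V < V_ov = 1.48 V, so the device is actually in triode.
In triode I_D = k_n[V_ov V_DS − ½ V_DS²] and I_D = (V_DD − V_DS)/R_D. Equating: 2.96 V_DS² − 9.756 V_DS + 3.38 = 0, giving V_DS = 0.393 V (the root below V_ov).
I_D = (3.38 − 0.393) / 2.9 = 1.03 mA.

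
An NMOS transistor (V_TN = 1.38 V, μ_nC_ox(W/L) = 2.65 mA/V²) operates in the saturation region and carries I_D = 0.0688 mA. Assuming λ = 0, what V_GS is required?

V_GS = 1.61 V

In saturation I_D = ½ k_n (V_GS − V_TN)², so V_GS − V_TN = √(2 I_D / k_n) = √(2 × 0.0688 / 2.65) = 0.228 V.
V_GS = 1.38 + 0.228 = 1.61 V.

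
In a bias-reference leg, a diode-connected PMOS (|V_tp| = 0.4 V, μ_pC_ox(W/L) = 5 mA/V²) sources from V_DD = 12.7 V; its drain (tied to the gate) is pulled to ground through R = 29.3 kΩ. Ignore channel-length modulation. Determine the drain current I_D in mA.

With gate tied to drain, V_SG = V_SD ≥ V_SG − |V_tp|, so the device is in saturation.
KCL at the drain: ½ k_p (V_SG − |V_tp|)² = (V_DD − V_SG)/R.
Let x = V_SG − 0.4. Then 73.2 x² + x − 12.3 = 0, giving x = 0.403 V (positive root), so V_SG = 0.803 V.
I_D = (V_DD − V_SG)/R = (12.7 − 0.803) / 29.3 = 0.406 mA.

I_D = 0.406 mA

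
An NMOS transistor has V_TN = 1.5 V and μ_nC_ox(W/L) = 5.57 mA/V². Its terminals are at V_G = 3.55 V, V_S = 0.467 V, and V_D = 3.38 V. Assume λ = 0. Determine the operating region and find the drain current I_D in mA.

V_GS = V_G − V_S = 3.55 − 0.467 = 3.08 V; V_DS = V_D − V_S = 3.38 − 0.467 = 2.91 V.
V_ov = V_GS − V_TN = 3.08 − 1.5 = 1.58 V.
Since V_DS = 2.91 V ≥ V_ov = 1.58 V, the device is in saturation.
I_D = ½ k_n V_ov² = 0.5 × 5.57 × 1.58² = 6.98 mA.

Saturation; I_D = 6.98 mA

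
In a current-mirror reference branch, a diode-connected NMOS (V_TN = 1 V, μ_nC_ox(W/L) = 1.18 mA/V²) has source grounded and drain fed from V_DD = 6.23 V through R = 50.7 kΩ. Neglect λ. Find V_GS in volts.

With gate tied to drain, V_GS = V_DS ≥ V_GS − V_TN, so the device is in saturation.
KCL at the drain: ½ k_n (V_GS − V_TN)² = (V_DD − V_GS)/R.
Let x = V_GS − 1. Then 29.9 x² + x − 5.23 = 0, giving x = 0.402 V (positive root), so V_GS = 1.4 V.
I_D = (V_DD − V_GS)/R = (6.23 − 1.4) / 50.7 = 0.0952 mA.

V_GS = 1.40 V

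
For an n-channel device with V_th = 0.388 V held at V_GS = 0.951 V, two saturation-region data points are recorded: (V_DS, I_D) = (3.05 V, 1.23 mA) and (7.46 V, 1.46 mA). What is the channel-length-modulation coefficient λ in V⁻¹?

λ = 0.0487 V⁻¹

With V_GS fixed, I_D ∝ (1 + λ V_DS) in saturation, so I_D2/I_D1 = (1 + λ V_DS2)/(1 + λ V_DS1).
1.46/1.23 = 1.187 = (1 + 7.46 λ)/(1 + 3.05 λ).
Solving: λ (I_D1 V_DS2 − I_D2 V_DS1) = I_D2 − I_D1, so λ = (1.46 − 1.23) / (1.23 × 7.46 − 1.46 × 3.05) = 0.23 / 4.72 = 0.0487 V⁻¹.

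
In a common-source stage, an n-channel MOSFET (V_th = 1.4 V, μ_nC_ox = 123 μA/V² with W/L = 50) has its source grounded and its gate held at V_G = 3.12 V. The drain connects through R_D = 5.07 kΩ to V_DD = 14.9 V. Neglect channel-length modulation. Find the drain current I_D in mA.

V_GS = V_G = 3.12 V, so V_ov = 3.12 − 1.4 = 1.72 V.
k_n = μ_nC_ox · (W/L) = 6.15 mA/V².
Assume saturation: I_D = ½ k_n V_ov² = 0.5 × 6.15 × 1.72² = 9.1 mA, giving V_DS = V_DD − I_D R_D = 14.9 − 9.1 × 5.07 = -31.2 V.
But -31.2 V < V_ov = 1.72 V, so the device is actually in triode.
In triode I_D = k_n[V_ov V_DS − ½ V_DS²] and I_D = (V_DD − V_DS)/R_D. Equating: 15.6 V_DS² − 54.63 V_DS + 14.9 = 0, giving V_DS = 0.298 V (the root below V_ov).
I_D = (14.9 − 0.298) / 5.07 = 2.88 mA.

I_D = 2.88 mA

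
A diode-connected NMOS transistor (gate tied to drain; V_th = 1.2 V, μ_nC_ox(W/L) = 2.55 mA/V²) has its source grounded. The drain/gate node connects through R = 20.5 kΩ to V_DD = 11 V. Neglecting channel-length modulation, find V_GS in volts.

With gate tied to drain, V_GS = V_DS ≥ V_GS − V_th, so the device is in saturation.
KCL at the drain: ½ k_n (V_GS − V_th)² = (V_DD − V_GS)/R.
Let x = V_GS − 1.2. Then 26.1 x² + x − 9.8 = 0, giving x = 0.593 V (positive root), so V_GS = 1.79 V.
I_D = (V_DD − V_GS)/R = (11 − 1.79) / 20.5 = 0.449 mA.

V_GS = 1.79 V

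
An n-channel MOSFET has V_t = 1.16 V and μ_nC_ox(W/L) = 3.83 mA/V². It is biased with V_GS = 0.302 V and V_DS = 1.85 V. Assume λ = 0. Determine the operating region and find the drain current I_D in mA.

Cutoff; I_D = 0 mA

V_GS = 0.302 V < V_t = 1.16 V, so the transistor is in cutoff.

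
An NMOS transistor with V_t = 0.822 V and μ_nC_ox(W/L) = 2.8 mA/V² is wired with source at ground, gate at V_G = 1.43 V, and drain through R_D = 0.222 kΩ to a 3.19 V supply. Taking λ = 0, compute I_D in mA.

V_GS = V_G = 1.43 V, so V_ov = 1.43 − 0.822 = 0.608 V.
Assume saturation: I_D = ½ k_n V_ov² = 0.5 × 2.8 × 0.608² = 0.518 mA, giving V_DS = V_DD − I_D R_D = 3.19 − 0.518 × 0.222 = 3.08 V.
V_DS = 3.08 V ≥ V_ov = 0.608 V, confirming saturation.

I_D = 0.518 mA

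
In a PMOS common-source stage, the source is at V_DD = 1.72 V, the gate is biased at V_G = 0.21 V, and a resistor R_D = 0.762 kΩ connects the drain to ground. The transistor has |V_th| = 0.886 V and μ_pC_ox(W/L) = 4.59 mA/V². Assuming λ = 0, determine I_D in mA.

I_D = 0.894 mA

V_SG = V_DD − V_G = 1.72 − 0.21 = 1.51 V, so V_ov = 1.51 − 0.886 = 0.624 V.
Assume saturation: I_D = ½ k_p V_ov² = 0.5 × 4.59 × 0.624² = 0.894 mA, giving V_SD = V_DD − I_D R_D = 1.72 − 0.894 × 0.762 = 1.04 V.
V_SD = 1.04 V ≥ V_ov = 0.624 V, confirming saturation.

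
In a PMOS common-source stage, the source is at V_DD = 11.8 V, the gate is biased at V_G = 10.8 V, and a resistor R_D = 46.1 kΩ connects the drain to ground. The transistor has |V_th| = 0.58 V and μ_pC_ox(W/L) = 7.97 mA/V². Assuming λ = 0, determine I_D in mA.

V_SG = V_DD − V_G = 11.8 − 10.8 = 1 V, so V_ov = 1 − 0.58 = 0.42 V.
Assume saturation: I_D = ½ k_p V_ov² = 0.5 × 7.97 × 0.42² = 0.703 mA, giving V_SD = V_DD − I_D R_D = 11.8 − 0.703 × 46.1 = -20.6 V.
But -20.6 V < V_ov = 0.42 V, so the device is actually in triode.
In triode I_D = k_p[V_ov V_SD − ½ V_SD²] and I_D = (V_DD − V_SD)/R_D. Equating: 184 V_SD² − 155.3 V_SD + 11.8 = 0, giving V_SD = 0.0844 V (the root below V_ov).
I_D = (11.8 − 0.0844) / 46.1 = 0.254 mA.

I_D = 0.254 mA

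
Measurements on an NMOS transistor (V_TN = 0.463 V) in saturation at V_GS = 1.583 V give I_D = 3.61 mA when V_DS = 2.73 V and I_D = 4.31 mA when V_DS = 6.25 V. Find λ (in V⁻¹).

With V_GS fixed, I_D ∝ (1 + λ V_DS) in saturation, so I_D2/I_D1 = (1 + λ V_DS2)/(1 + λ V_DS1).
4.31/3.61 = 1.194 = (1 + 6.25 λ)/(1 + 2.73 λ).
Solving: λ (I_D1 V_DS2 − I_D2 V_DS1) = I_D2 − I_D1, so λ = (4.31 − 3.61) / (3.61 × 6.25 − 4.31 × 2.73) = 0.7 / 10.8 = 0.0648 V⁻¹.

λ = 0.0648 V⁻¹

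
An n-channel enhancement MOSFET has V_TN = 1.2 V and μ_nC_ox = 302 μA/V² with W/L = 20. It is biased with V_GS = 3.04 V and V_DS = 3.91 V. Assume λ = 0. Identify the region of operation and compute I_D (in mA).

Saturation; I_D = 10.2 mA

k_n = μ_nC_ox · (W/L) = 6.04 mA/V².
V_ov = V_GS − V_TN = 3.04 − 1.2 = 1.84 V.
Since V_DS = 3.91 V ≥ V_ov = 1.84 V, the device is in saturation.
I_D = ½ k_n V_ov² = 0.5 × 6.04 × 1.84² = 10.2 mA.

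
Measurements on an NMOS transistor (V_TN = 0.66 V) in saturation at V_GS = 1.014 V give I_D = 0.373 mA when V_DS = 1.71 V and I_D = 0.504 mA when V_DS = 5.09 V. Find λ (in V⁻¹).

λ = 0.126 V⁻¹

With V_GS fixed, I_D ∝ (1 + λ V_DS) in saturation, so I_D2/I_D1 = (1 + λ V_DS2)/(1 + λ V_DS1).
0.504/0.373 = 1.351 = (1 + 5.09 λ)/(1 + 1.71 λ).
Solving: λ (I_D1 V_DS2 − I_D2 V_DS1) = I_D2 − I_D1, so λ = (0.504 − 0.373) / (0.373 × 5.09 − 0.504 × 1.71) = 0.131 / 1.04 = 0.126 V⁻¹.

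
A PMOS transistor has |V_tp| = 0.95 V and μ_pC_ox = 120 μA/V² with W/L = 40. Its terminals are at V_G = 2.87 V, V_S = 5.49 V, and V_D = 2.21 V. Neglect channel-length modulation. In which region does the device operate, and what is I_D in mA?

V_SG = V_S − V_G = 5.49 − 2.87 = 2.62 V; V_SD = V_S − V_D = 5.49 − 2.21 = 3.28 V.
k_p = μ_pC_ox · (W/L) = 4.8 mA/V².
V_ov = V_SG − |V_tp| = 2.62 − 0.95 = 1.67 V.
Since V_SD = 3.28 V ≥ V_ov = 1.67 V, the device is in saturation.
I_D = ½ k_p V_ov² = 0.5 × 4.8 × 1.67² = 6.69 mA.

Saturation; I_D = 6.69 mA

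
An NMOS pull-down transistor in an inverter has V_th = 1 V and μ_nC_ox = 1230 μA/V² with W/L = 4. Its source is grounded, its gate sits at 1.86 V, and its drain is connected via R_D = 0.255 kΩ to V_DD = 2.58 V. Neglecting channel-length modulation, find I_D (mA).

I_D = 1.82 mA

V_GS = V_G = 1.86 V, so V_ov = 1.86 − 1 = 0.86 V.
k_n = μ_nC_ox · (W/L) = 4.92 mA/V².
Assume saturation: I_D = ½ k_n V_ov² = 0.5 × 4.92 × 0.86² = 1.82 mA, giving V_DS = V_DD − I_D R_D = 2.58 − 1.82 × 0.255 = 2.12 V.
V_DS = 2.12 V ≥ V_ov = 0.86 V, confirming saturation.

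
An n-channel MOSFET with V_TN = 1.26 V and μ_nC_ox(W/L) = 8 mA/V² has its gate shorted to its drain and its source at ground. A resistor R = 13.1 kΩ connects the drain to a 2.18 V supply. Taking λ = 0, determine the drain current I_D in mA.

I_D = 0.0608 mA

With gate tied to drain, V_GS = V_DS ≥ V_GS − V_TN, so the device is in saturation.
KCL at the drain: ½ k_n (V_GS − V_TN)² = (V_DD − V_GS)/R.
Let x = V_GS − 1.26. Then 52.4 x² + x − 0.92 = 0, giving x = 0.123 V (positive root), so V_GS = 1.38 V.
I_D = (V_DD − V_GS)/R = (2.18 − 1.38) / 13.1 = 0.0608 mA.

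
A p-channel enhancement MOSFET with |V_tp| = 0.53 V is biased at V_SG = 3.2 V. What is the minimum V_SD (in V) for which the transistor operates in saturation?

The boundary between triode and saturation is V_SD = V_SG − |V_tp| = V_ov.
V_ov = 3.2 − 0.53 = 2.67 V.

V_SD,sat = 2.67 V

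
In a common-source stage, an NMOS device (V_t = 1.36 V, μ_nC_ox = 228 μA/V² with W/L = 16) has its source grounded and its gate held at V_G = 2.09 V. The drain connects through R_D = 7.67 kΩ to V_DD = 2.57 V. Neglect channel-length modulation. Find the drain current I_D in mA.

I_D = 0.318 mA

V_GS = V_G = 2.09 V, so V_ov = 2.09 − 1.36 = 0.73 V.
k_n = μ_nC_ox · (W/L) = 3.648 mA/V².
Assume saturation: I_D = ½ k_n V_ov² = 0.5 × 3.648 × 0.73² = 0.972 mA, giving V_DS = V_DD − I_D R_D = 2.57 − 0.972 × 7.67 = -4.89 V.
But -4.89 V < V_ov = 0.73 V, so the device is actually in triode.
In triode I_D = k_n[V_ov V_DS − ½ V_DS²] and I_D = (V_DD − V_DS)/R_D. Equating: 14 V_DS² − 21.43 V_DS + 2.57 = 0, giving V_DS = 0.131 V (the root below V_ov).
I_D = (2.57 − 0.131) / 7.67 = 0.318 mA.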